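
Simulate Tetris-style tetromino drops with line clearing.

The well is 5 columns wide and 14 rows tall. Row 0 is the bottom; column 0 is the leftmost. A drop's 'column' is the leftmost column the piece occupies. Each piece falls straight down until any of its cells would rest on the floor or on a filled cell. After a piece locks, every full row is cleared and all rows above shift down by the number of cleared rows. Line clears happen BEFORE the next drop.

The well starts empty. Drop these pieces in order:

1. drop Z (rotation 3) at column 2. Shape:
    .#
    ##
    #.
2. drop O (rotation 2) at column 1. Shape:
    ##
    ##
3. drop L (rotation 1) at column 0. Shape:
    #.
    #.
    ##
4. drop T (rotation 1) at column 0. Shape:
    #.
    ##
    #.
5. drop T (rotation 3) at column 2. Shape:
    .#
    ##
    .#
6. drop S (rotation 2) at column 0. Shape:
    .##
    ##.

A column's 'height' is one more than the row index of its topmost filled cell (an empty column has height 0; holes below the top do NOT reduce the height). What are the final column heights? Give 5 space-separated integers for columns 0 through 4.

Answer: 11 12 12 6 0

Derivation:
Drop 1: Z rot3 at col 2 lands with bottom-row=0; cleared 0 line(s) (total 0); column heights now [0 0 2 3 0], max=3
Drop 2: O rot2 at col 1 lands with bottom-row=2; cleared 0 line(s) (total 0); column heights now [0 4 4 3 0], max=4
Drop 3: L rot1 at col 0 lands with bottom-row=4; cleared 0 line(s) (total 0); column heights now [7 5 4 3 0], max=7
Drop 4: T rot1 at col 0 lands with bottom-row=7; cleared 0 line(s) (total 0); column heights now [10 9 4 3 0], max=10
Drop 5: T rot3 at col 2 lands with bottom-row=3; cleared 0 line(s) (total 0); column heights now [10 9 5 6 0], max=10
Drop 6: S rot2 at col 0 lands with bottom-row=10; cleared 0 line(s) (total 0); column heights now [11 12 12 6 0], max=12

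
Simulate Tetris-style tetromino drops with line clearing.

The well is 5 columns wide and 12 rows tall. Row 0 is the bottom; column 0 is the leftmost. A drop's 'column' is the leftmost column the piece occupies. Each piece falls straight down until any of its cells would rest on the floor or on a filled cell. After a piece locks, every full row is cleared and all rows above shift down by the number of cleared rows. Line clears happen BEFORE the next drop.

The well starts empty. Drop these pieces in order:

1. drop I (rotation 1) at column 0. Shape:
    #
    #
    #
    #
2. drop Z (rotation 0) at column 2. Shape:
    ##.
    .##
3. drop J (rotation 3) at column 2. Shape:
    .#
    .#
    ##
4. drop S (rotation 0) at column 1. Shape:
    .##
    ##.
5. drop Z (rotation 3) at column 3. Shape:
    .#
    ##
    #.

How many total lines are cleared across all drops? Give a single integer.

Drop 1: I rot1 at col 0 lands with bottom-row=0; cleared 0 line(s) (total 0); column heights now [4 0 0 0 0], max=4
Drop 2: Z rot0 at col 2 lands with bottom-row=0; cleared 0 line(s) (total 0); column heights now [4 0 2 2 1], max=4
Drop 3: J rot3 at col 2 lands with bottom-row=2; cleared 0 line(s) (total 0); column heights now [4 0 3 5 1], max=5
Drop 4: S rot0 at col 1 lands with bottom-row=4; cleared 0 line(s) (total 0); column heights now [4 5 6 6 1], max=6
Drop 5: Z rot3 at col 3 lands with bottom-row=6; cleared 0 line(s) (total 0); column heights now [4 5 6 8 9], max=9

Answer: 0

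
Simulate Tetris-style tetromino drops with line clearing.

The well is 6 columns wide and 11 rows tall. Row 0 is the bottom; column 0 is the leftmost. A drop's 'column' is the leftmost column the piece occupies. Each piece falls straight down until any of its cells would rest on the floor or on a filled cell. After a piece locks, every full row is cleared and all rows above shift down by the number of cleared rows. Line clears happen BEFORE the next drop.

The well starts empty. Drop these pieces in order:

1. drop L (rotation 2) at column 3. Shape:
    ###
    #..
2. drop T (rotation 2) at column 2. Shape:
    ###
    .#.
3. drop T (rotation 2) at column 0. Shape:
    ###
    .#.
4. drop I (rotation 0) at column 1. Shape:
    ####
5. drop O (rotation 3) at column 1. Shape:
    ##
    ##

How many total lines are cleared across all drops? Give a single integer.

Drop 1: L rot2 at col 3 lands with bottom-row=0; cleared 0 line(s) (total 0); column heights now [0 0 0 2 2 2], max=2
Drop 2: T rot2 at col 2 lands with bottom-row=2; cleared 0 line(s) (total 0); column heights now [0 0 4 4 4 2], max=4
Drop 3: T rot2 at col 0 lands with bottom-row=3; cleared 0 line(s) (total 0); column heights now [5 5 5 4 4 2], max=5
Drop 4: I rot0 at col 1 lands with bottom-row=5; cleared 0 line(s) (total 0); column heights now [5 6 6 6 6 2], max=6
Drop 5: O rot3 at col 1 lands with bottom-row=6; cleared 0 line(s) (total 0); column heights now [5 8 8 6 6 2], max=8

Answer: 0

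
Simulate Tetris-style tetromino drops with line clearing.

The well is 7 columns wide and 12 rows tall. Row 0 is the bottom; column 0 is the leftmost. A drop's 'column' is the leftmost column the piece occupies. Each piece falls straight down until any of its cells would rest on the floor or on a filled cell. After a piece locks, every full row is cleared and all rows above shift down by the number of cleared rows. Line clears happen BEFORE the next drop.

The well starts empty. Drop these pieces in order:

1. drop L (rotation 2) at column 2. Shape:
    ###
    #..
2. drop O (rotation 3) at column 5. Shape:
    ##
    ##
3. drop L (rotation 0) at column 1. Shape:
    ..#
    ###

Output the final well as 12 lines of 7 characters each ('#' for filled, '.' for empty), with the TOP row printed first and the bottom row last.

Drop 1: L rot2 at col 2 lands with bottom-row=0; cleared 0 line(s) (total 0); column heights now [0 0 2 2 2 0 0], max=2
Drop 2: O rot3 at col 5 lands with bottom-row=0; cleared 0 line(s) (total 0); column heights now [0 0 2 2 2 2 2], max=2
Drop 3: L rot0 at col 1 lands with bottom-row=2; cleared 0 line(s) (total 0); column heights now [0 3 3 4 2 2 2], max=4

Answer: .......
.......
.......
.......
.......
.......
.......
.......
...#...
.###...
..#####
..#..##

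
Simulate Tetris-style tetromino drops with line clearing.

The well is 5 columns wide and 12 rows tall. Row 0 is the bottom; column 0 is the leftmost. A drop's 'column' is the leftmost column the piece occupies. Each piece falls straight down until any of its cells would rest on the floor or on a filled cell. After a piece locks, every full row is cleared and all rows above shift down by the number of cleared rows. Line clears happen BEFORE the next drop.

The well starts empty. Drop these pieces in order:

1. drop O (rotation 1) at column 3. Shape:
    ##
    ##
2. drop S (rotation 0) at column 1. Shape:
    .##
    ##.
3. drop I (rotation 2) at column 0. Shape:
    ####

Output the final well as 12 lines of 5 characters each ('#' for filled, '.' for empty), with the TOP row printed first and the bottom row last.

Answer: .....
.....
.....
.....
.....
.....
.....
.....
####.
..##.
.####
...##

Derivation:
Drop 1: O rot1 at col 3 lands with bottom-row=0; cleared 0 line(s) (total 0); column heights now [0 0 0 2 2], max=2
Drop 2: S rot0 at col 1 lands with bottom-row=1; cleared 0 line(s) (total 0); column heights now [0 2 3 3 2], max=3
Drop 3: I rot2 at col 0 lands with bottom-row=3; cleared 0 line(s) (total 0); column heights now [4 4 4 4 2], max=4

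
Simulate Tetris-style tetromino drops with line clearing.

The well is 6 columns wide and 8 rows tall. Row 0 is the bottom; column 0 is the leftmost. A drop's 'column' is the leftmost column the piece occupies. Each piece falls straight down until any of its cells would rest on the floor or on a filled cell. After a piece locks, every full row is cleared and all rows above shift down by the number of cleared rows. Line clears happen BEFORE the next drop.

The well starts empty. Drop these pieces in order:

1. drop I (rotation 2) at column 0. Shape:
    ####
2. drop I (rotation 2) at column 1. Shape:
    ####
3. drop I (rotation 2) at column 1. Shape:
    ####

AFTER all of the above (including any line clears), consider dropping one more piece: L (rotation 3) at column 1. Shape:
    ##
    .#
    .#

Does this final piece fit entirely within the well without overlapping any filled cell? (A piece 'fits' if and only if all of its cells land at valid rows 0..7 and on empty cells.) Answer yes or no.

Answer: yes

Derivation:
Drop 1: I rot2 at col 0 lands with bottom-row=0; cleared 0 line(s) (total 0); column heights now [1 1 1 1 0 0], max=1
Drop 2: I rot2 at col 1 lands with bottom-row=1; cleared 0 line(s) (total 0); column heights now [1 2 2 2 2 0], max=2
Drop 3: I rot2 at col 1 lands with bottom-row=2; cleared 0 line(s) (total 0); column heights now [1 3 3 3 3 0], max=3
Test piece L rot3 at col 1 (width 2): heights before test = [1 3 3 3 3 0]; fits = True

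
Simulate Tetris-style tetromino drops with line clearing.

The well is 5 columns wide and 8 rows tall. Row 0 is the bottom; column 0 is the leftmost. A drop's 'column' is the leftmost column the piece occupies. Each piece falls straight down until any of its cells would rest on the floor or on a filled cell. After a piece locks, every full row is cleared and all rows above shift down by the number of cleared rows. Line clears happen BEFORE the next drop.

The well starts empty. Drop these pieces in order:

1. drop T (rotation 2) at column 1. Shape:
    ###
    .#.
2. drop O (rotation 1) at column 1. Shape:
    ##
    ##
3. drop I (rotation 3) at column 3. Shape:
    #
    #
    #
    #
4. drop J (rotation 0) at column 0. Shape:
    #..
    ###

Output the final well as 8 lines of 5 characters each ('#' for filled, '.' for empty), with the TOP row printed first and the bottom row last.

Answer: .....
.....
#..#.
####.
.###.
.###.
.###.
..#..

Derivation:
Drop 1: T rot2 at col 1 lands with bottom-row=0; cleared 0 line(s) (total 0); column heights now [0 2 2 2 0], max=2
Drop 2: O rot1 at col 1 lands with bottom-row=2; cleared 0 line(s) (total 0); column heights now [0 4 4 2 0], max=4
Drop 3: I rot3 at col 3 lands with bottom-row=2; cleared 0 line(s) (total 0); column heights now [0 4 4 6 0], max=6
Drop 4: J rot0 at col 0 lands with bottom-row=4; cleared 0 line(s) (total 0); column heights now [6 5 5 6 0], max=6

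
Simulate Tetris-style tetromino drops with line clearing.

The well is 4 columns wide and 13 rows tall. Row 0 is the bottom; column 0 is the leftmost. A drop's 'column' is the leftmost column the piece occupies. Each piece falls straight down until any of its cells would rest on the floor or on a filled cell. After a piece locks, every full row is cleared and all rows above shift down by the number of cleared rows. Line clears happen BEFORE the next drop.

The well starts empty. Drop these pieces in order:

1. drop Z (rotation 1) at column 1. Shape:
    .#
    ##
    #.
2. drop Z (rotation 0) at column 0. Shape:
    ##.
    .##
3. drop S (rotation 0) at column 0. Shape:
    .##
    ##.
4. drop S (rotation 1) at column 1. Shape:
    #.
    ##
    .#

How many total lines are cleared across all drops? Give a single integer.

Answer: 0

Derivation:
Drop 1: Z rot1 at col 1 lands with bottom-row=0; cleared 0 line(s) (total 0); column heights now [0 2 3 0], max=3
Drop 2: Z rot0 at col 0 lands with bottom-row=3; cleared 0 line(s) (total 0); column heights now [5 5 4 0], max=5
Drop 3: S rot0 at col 0 lands with bottom-row=5; cleared 0 line(s) (total 0); column heights now [6 7 7 0], max=7
Drop 4: S rot1 at col 1 lands with bottom-row=7; cleared 0 line(s) (total 0); column heights now [6 10 9 0], max=10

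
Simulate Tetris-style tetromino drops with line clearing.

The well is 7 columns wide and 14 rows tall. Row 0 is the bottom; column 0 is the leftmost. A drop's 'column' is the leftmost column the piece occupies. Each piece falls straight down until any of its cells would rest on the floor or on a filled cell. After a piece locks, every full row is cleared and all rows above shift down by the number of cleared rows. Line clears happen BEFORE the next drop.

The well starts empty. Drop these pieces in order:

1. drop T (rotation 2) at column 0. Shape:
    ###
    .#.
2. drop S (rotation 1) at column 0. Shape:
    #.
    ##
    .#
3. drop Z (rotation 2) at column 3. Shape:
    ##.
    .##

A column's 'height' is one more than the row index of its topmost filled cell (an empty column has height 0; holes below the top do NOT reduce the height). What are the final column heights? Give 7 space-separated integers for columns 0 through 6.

Drop 1: T rot2 at col 0 lands with bottom-row=0; cleared 0 line(s) (total 0); column heights now [2 2 2 0 0 0 0], max=2
Drop 2: S rot1 at col 0 lands with bottom-row=2; cleared 0 line(s) (total 0); column heights now [5 4 2 0 0 0 0], max=5
Drop 3: Z rot2 at col 3 lands with bottom-row=0; cleared 0 line(s) (total 0); column heights now [5 4 2 2 2 1 0], max=5

Answer: 5 4 2 2 2 1 0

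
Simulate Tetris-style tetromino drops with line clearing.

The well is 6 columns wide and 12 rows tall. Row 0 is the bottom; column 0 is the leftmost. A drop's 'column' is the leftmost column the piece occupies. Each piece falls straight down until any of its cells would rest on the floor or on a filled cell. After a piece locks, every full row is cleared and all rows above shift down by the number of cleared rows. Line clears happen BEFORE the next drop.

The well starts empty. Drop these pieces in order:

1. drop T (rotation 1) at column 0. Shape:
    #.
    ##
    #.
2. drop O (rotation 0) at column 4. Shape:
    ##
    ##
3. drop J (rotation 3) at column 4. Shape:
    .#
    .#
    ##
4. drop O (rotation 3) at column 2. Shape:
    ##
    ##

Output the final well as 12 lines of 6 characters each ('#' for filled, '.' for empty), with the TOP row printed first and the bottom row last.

Answer: ......
......
......
......
......
......
......
......
.....#
.....#
#...##
#.####

Derivation:
Drop 1: T rot1 at col 0 lands with bottom-row=0; cleared 0 line(s) (total 0); column heights now [3 2 0 0 0 0], max=3
Drop 2: O rot0 at col 4 lands with bottom-row=0; cleared 0 line(s) (total 0); column heights now [3 2 0 0 2 2], max=3
Drop 3: J rot3 at col 4 lands with bottom-row=2; cleared 0 line(s) (total 0); column heights now [3 2 0 0 3 5], max=5
Drop 4: O rot3 at col 2 lands with bottom-row=0; cleared 1 line(s) (total 1); column heights now [2 0 1 1 2 4], max=4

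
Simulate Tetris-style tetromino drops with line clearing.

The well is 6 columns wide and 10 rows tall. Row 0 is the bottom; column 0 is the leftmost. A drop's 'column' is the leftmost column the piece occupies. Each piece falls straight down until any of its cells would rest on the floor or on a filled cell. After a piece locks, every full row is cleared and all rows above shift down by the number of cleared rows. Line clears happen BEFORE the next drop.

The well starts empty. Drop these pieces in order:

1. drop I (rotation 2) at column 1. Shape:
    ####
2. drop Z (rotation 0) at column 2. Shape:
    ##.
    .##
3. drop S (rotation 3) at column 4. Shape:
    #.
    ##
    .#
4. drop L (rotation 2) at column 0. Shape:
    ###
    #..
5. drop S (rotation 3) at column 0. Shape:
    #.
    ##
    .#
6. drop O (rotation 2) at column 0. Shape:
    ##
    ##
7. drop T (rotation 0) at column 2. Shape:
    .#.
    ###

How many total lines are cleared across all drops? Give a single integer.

Drop 1: I rot2 at col 1 lands with bottom-row=0; cleared 0 line(s) (total 0); column heights now [0 1 1 1 1 0], max=1
Drop 2: Z rot0 at col 2 lands with bottom-row=1; cleared 0 line(s) (total 0); column heights now [0 1 3 3 2 0], max=3
Drop 3: S rot3 at col 4 lands with bottom-row=1; cleared 0 line(s) (total 0); column heights now [0 1 3 3 4 3], max=4
Drop 4: L rot2 at col 0 lands with bottom-row=2; cleared 0 line(s) (total 0); column heights now [4 4 4 3 4 3], max=4
Drop 5: S rot3 at col 0 lands with bottom-row=4; cleared 0 line(s) (total 0); column heights now [7 6 4 3 4 3], max=7
Drop 6: O rot2 at col 0 lands with bottom-row=7; cleared 0 line(s) (total 0); column heights now [9 9 4 3 4 3], max=9
Drop 7: T rot0 at col 2 lands with bottom-row=4; cleared 0 line(s) (total 0); column heights now [9 9 5 6 5 3], max=9

Answer: 0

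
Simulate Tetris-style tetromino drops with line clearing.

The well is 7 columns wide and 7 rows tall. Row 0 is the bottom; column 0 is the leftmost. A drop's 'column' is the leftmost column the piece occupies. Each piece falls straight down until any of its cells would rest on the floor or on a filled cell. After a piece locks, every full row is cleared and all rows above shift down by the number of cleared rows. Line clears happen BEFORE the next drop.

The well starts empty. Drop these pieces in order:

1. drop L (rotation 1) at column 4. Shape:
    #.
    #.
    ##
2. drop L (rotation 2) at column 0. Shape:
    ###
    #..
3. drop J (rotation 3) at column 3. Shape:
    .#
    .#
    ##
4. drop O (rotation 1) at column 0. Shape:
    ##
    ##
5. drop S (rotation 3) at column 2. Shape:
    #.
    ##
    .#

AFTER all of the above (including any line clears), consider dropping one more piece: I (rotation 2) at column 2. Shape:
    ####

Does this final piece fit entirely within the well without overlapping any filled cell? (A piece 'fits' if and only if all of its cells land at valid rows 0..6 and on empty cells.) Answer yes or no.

Drop 1: L rot1 at col 4 lands with bottom-row=0; cleared 0 line(s) (total 0); column heights now [0 0 0 0 3 1 0], max=3
Drop 2: L rot2 at col 0 lands with bottom-row=0; cleared 0 line(s) (total 0); column heights now [2 2 2 0 3 1 0], max=3
Drop 3: J rot3 at col 3 lands with bottom-row=3; cleared 0 line(s) (total 0); column heights now [2 2 2 4 6 1 0], max=6
Drop 4: O rot1 at col 0 lands with bottom-row=2; cleared 0 line(s) (total 0); column heights now [4 4 2 4 6 1 0], max=6
Drop 5: S rot3 at col 2 lands with bottom-row=4; cleared 0 line(s) (total 0); column heights now [4 4 7 6 6 1 0], max=7
Test piece I rot2 at col 2 (width 4): heights before test = [4 4 7 6 6 1 0]; fits = False

Answer: no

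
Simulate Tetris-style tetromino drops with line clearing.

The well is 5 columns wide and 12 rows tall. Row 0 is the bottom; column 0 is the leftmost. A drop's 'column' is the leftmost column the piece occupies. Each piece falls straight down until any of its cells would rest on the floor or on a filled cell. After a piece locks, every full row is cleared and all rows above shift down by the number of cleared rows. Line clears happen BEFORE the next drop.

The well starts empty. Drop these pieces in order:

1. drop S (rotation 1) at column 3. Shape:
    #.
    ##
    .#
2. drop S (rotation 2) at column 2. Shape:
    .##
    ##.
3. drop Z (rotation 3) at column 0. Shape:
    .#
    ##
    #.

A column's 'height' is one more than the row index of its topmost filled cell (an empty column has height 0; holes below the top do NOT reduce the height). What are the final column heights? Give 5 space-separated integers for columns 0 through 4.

Answer: 2 3 4 5 5

Derivation:
Drop 1: S rot1 at col 3 lands with bottom-row=0; cleared 0 line(s) (total 0); column heights now [0 0 0 3 2], max=3
Drop 2: S rot2 at col 2 lands with bottom-row=3; cleared 0 line(s) (total 0); column heights now [0 0 4 5 5], max=5
Drop 3: Z rot3 at col 0 lands with bottom-row=0; cleared 0 line(s) (total 0); column heights now [2 3 4 5 5], max=5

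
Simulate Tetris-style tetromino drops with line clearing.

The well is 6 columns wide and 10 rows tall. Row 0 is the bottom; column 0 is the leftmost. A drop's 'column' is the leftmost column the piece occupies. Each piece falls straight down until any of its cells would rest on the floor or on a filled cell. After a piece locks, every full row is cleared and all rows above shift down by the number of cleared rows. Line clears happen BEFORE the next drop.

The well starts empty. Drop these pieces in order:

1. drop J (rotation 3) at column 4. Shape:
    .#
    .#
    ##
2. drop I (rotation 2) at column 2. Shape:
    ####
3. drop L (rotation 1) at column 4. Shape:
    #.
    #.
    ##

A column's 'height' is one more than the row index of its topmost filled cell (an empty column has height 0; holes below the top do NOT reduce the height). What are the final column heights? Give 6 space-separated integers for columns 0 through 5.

Drop 1: J rot3 at col 4 lands with bottom-row=0; cleared 0 line(s) (total 0); column heights now [0 0 0 0 1 3], max=3
Drop 2: I rot2 at col 2 lands with bottom-row=3; cleared 0 line(s) (total 0); column heights now [0 0 4 4 4 4], max=4
Drop 3: L rot1 at col 4 lands with bottom-row=4; cleared 0 line(s) (total 0); column heights now [0 0 4 4 7 5], max=7

Answer: 0 0 4 4 7 5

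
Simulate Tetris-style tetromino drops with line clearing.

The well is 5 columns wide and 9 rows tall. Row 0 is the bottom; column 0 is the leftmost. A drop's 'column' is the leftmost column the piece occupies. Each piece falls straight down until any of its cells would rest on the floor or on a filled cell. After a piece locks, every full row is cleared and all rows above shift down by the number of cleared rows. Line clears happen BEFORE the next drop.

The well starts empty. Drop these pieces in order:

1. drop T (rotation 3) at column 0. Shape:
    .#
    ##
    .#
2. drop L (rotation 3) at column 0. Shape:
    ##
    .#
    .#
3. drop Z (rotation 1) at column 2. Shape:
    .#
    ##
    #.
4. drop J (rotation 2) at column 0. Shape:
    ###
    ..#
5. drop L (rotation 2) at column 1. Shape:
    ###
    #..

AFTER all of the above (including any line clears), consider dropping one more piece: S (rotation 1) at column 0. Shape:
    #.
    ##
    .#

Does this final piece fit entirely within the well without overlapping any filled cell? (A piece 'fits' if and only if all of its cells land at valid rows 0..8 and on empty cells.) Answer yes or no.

Drop 1: T rot3 at col 0 lands with bottom-row=0; cleared 0 line(s) (total 0); column heights now [2 3 0 0 0], max=3
Drop 2: L rot3 at col 0 lands with bottom-row=3; cleared 0 line(s) (total 0); column heights now [6 6 0 0 0], max=6
Drop 3: Z rot1 at col 2 lands with bottom-row=0; cleared 0 line(s) (total 0); column heights now [6 6 2 3 0], max=6
Drop 4: J rot2 at col 0 lands with bottom-row=5; cleared 0 line(s) (total 0); column heights now [7 7 7 3 0], max=7
Drop 5: L rot2 at col 1 lands with bottom-row=7; cleared 0 line(s) (total 0); column heights now [7 9 9 9 0], max=9
Test piece S rot1 at col 0 (width 2): heights before test = [7 9 9 9 0]; fits = False

Answer: no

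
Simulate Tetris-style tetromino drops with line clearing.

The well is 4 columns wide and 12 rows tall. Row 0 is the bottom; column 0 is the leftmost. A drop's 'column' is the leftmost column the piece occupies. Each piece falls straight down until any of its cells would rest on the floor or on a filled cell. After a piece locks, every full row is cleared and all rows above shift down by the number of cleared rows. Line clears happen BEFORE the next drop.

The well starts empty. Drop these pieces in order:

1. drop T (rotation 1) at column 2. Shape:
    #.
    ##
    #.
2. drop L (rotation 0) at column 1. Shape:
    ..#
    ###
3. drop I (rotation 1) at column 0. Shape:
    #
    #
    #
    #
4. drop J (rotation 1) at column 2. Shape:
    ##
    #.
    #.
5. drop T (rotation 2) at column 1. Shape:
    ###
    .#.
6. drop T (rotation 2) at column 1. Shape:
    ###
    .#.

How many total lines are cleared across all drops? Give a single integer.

Answer: 1

Derivation:
Drop 1: T rot1 at col 2 lands with bottom-row=0; cleared 0 line(s) (total 0); column heights now [0 0 3 2], max=3
Drop 2: L rot0 at col 1 lands with bottom-row=3; cleared 0 line(s) (total 0); column heights now [0 4 4 5], max=5
Drop 3: I rot1 at col 0 lands with bottom-row=0; cleared 1 line(s) (total 1); column heights now [3 0 3 4], max=4
Drop 4: J rot1 at col 2 lands with bottom-row=3; cleared 0 line(s) (total 1); column heights now [3 0 6 6], max=6
Drop 5: T rot2 at col 1 lands with bottom-row=6; cleared 0 line(s) (total 1); column heights now [3 8 8 8], max=8
Drop 6: T rot2 at col 1 lands with bottom-row=8; cleared 0 line(s) (total 1); column heights now [3 10 10 10], max=10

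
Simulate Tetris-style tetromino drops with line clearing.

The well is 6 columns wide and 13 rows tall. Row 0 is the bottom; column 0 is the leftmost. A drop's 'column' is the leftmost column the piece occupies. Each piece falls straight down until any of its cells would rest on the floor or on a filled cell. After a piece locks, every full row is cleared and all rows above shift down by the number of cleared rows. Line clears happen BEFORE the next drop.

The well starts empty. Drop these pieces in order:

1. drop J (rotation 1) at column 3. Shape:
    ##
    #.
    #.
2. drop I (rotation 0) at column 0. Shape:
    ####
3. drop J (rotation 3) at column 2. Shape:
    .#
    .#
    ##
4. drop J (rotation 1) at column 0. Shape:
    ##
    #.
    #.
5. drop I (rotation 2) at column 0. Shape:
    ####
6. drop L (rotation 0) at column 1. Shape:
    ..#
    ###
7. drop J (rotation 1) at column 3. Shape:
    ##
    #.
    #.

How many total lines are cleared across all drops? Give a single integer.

Drop 1: J rot1 at col 3 lands with bottom-row=0; cleared 0 line(s) (total 0); column heights now [0 0 0 3 3 0], max=3
Drop 2: I rot0 at col 0 lands with bottom-row=3; cleared 0 line(s) (total 0); column heights now [4 4 4 4 3 0], max=4
Drop 3: J rot3 at col 2 lands with bottom-row=4; cleared 0 line(s) (total 0); column heights now [4 4 5 7 3 0], max=7
Drop 4: J rot1 at col 0 lands with bottom-row=4; cleared 0 line(s) (total 0); column heights now [7 7 5 7 3 0], max=7
Drop 5: I rot2 at col 0 lands with bottom-row=7; cleared 0 line(s) (total 0); column heights now [8 8 8 8 3 0], max=8
Drop 6: L rot0 at col 1 lands with bottom-row=8; cleared 0 line(s) (total 0); column heights now [8 9 9 10 3 0], max=10
Drop 7: J rot1 at col 3 lands with bottom-row=10; cleared 0 line(s) (total 0); column heights now [8 9 9 13 13 0], max=13

Answer: 0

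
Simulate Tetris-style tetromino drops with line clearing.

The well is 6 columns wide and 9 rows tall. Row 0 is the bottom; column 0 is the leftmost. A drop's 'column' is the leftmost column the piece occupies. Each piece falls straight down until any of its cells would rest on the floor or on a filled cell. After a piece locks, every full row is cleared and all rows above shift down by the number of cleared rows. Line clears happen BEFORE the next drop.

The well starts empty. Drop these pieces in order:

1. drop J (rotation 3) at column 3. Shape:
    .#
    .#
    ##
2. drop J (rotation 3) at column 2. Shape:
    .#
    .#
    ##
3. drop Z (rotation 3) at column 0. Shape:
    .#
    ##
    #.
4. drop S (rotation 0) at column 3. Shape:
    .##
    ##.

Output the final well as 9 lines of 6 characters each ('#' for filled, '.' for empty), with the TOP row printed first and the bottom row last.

Drop 1: J rot3 at col 3 lands with bottom-row=0; cleared 0 line(s) (total 0); column heights now [0 0 0 1 3 0], max=3
Drop 2: J rot3 at col 2 lands with bottom-row=1; cleared 0 line(s) (total 0); column heights now [0 0 2 4 3 0], max=4
Drop 3: Z rot3 at col 0 lands with bottom-row=0; cleared 0 line(s) (total 0); column heights now [2 3 2 4 3 0], max=4
Drop 4: S rot0 at col 3 lands with bottom-row=4; cleared 0 line(s) (total 0); column heights now [2 3 2 5 6 6], max=6

Answer: ......
......
......
....##
...##.
...#..
.#.##.
#####.
#..##.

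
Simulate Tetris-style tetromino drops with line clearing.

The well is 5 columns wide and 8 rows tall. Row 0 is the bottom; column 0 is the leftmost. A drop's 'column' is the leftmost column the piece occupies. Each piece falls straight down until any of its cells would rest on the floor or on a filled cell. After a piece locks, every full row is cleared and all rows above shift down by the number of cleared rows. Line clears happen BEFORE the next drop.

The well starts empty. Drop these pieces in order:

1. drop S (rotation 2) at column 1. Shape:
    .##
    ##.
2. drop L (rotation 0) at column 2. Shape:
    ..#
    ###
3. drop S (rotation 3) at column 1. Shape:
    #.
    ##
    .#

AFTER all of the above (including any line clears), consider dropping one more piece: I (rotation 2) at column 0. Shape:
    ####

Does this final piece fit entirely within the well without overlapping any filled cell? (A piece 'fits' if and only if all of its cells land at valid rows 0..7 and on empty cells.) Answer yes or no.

Drop 1: S rot2 at col 1 lands with bottom-row=0; cleared 0 line(s) (total 0); column heights now [0 1 2 2 0], max=2
Drop 2: L rot0 at col 2 lands with bottom-row=2; cleared 0 line(s) (total 0); column heights now [0 1 3 3 4], max=4
Drop 3: S rot3 at col 1 lands with bottom-row=3; cleared 0 line(s) (total 0); column heights now [0 6 5 3 4], max=6
Test piece I rot2 at col 0 (width 4): heights before test = [0 6 5 3 4]; fits = True

Answer: yes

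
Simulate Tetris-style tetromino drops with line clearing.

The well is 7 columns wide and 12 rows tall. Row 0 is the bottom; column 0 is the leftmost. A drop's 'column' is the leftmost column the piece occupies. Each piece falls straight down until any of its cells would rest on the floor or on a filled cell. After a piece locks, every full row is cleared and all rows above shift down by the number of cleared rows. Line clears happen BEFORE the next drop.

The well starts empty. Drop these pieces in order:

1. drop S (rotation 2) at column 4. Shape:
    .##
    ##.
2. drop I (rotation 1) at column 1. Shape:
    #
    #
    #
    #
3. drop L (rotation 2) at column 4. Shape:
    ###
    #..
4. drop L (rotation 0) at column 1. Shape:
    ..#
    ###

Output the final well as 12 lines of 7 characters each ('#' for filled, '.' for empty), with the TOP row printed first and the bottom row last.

Answer: .......
.......
.......
.......
.......
.......
...#...
.###...
.#.....
.#..###
.#..###
.#..##.

Derivation:
Drop 1: S rot2 at col 4 lands with bottom-row=0; cleared 0 line(s) (total 0); column heights now [0 0 0 0 1 2 2], max=2
Drop 2: I rot1 at col 1 lands with bottom-row=0; cleared 0 line(s) (total 0); column heights now [0 4 0 0 1 2 2], max=4
Drop 3: L rot2 at col 4 lands with bottom-row=1; cleared 0 line(s) (total 0); column heights now [0 4 0 0 3 3 3], max=4
Drop 4: L rot0 at col 1 lands with bottom-row=4; cleared 0 line(s) (total 0); column heights now [0 5 5 6 3 3 3], max=6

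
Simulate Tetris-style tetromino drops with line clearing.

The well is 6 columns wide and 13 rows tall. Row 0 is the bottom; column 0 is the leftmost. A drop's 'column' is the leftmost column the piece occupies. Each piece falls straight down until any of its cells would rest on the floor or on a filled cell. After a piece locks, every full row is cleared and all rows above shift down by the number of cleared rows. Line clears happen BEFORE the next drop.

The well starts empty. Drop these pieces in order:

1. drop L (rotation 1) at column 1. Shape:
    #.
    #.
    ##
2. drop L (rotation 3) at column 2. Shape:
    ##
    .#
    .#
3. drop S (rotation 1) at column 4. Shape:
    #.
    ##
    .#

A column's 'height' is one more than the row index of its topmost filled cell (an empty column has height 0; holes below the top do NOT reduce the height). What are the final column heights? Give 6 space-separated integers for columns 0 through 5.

Drop 1: L rot1 at col 1 lands with bottom-row=0; cleared 0 line(s) (total 0); column heights now [0 3 1 0 0 0], max=3
Drop 2: L rot3 at col 2 lands with bottom-row=0; cleared 0 line(s) (total 0); column heights now [0 3 3 3 0 0], max=3
Drop 3: S rot1 at col 4 lands with bottom-row=0; cleared 0 line(s) (total 0); column heights now [0 3 3 3 3 2], max=3

Answer: 0 3 3 3 3 2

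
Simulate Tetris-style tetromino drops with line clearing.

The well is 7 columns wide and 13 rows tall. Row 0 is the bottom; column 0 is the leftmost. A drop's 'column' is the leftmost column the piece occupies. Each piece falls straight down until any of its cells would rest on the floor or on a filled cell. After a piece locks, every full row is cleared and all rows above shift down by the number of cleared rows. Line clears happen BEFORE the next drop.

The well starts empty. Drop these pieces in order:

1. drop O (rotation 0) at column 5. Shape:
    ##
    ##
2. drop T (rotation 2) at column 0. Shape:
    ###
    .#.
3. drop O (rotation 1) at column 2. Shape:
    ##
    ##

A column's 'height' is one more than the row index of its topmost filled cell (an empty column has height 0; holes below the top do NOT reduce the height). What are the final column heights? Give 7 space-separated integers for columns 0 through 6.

Answer: 2 2 4 4 0 2 2

Derivation:
Drop 1: O rot0 at col 5 lands with bottom-row=0; cleared 0 line(s) (total 0); column heights now [0 0 0 0 0 2 2], max=2
Drop 2: T rot2 at col 0 lands with bottom-row=0; cleared 0 line(s) (total 0); column heights now [2 2 2 0 0 2 2], max=2
Drop 3: O rot1 at col 2 lands with bottom-row=2; cleared 0 line(s) (total 0); column heights now [2 2 4 4 0 2 2], max=4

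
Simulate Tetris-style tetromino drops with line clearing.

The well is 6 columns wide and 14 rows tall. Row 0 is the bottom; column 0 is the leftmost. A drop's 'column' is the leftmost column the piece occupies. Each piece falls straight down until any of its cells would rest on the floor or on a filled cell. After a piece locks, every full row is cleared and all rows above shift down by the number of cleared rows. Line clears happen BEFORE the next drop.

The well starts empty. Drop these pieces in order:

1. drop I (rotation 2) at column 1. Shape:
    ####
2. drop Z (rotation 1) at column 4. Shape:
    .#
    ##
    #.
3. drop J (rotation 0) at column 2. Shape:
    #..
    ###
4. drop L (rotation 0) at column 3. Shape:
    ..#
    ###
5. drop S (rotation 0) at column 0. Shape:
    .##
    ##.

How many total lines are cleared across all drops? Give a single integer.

Answer: 1

Derivation:
Drop 1: I rot2 at col 1 lands with bottom-row=0; cleared 0 line(s) (total 0); column heights now [0 1 1 1 1 0], max=1
Drop 2: Z rot1 at col 4 lands with bottom-row=1; cleared 0 line(s) (total 0); column heights now [0 1 1 1 3 4], max=4
Drop 3: J rot0 at col 2 lands with bottom-row=3; cleared 0 line(s) (total 0); column heights now [0 1 5 4 4 4], max=5
Drop 4: L rot0 at col 3 lands with bottom-row=4; cleared 0 line(s) (total 0); column heights now [0 1 5 5 5 6], max=6
Drop 5: S rot0 at col 0 lands with bottom-row=4; cleared 1 line(s) (total 1); column heights now [0 5 5 4 4 5], max=5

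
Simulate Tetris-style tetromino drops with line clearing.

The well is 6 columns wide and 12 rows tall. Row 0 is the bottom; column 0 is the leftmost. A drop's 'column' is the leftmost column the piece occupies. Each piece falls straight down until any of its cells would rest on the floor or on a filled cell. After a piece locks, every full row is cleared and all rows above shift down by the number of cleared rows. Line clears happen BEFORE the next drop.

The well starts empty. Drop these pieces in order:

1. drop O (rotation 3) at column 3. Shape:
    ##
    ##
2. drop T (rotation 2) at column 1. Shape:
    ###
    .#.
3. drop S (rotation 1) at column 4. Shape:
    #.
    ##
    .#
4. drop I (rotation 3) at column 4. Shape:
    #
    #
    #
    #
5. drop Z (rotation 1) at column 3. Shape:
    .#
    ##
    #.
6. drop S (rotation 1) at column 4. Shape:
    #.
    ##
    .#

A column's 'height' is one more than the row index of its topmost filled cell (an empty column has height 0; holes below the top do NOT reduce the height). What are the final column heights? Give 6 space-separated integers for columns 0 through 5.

Answer: 0 3 3 9 12 11

Derivation:
Drop 1: O rot3 at col 3 lands with bottom-row=0; cleared 0 line(s) (total 0); column heights now [0 0 0 2 2 0], max=2
Drop 2: T rot2 at col 1 lands with bottom-row=1; cleared 0 line(s) (total 0); column heights now [0 3 3 3 2 0], max=3
Drop 3: S rot1 at col 4 lands with bottom-row=1; cleared 0 line(s) (total 0); column heights now [0 3 3 3 4 3], max=4
Drop 4: I rot3 at col 4 lands with bottom-row=4; cleared 0 line(s) (total 0); column heights now [0 3 3 3 8 3], max=8
Drop 5: Z rot1 at col 3 lands with bottom-row=7; cleared 0 line(s) (total 0); column heights now [0 3 3 9 10 3], max=10
Drop 6: S rot1 at col 4 lands with bottom-row=9; cleared 0 line(s) (total 0); column heights now [0 3 3 9 12 11], max=12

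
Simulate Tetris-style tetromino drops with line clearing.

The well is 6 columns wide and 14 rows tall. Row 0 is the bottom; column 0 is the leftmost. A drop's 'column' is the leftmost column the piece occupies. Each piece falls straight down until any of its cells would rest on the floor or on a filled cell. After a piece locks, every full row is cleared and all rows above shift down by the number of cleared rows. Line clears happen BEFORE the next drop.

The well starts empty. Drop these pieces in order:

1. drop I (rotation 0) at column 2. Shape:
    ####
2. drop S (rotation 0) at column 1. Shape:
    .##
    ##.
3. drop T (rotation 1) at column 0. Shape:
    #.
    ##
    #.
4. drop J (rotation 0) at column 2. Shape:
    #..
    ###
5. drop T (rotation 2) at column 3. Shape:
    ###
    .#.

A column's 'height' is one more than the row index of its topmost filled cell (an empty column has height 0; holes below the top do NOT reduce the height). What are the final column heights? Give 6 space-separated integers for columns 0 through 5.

Drop 1: I rot0 at col 2 lands with bottom-row=0; cleared 0 line(s) (total 0); column heights now [0 0 1 1 1 1], max=1
Drop 2: S rot0 at col 1 lands with bottom-row=1; cleared 0 line(s) (total 0); column heights now [0 2 3 3 1 1], max=3
Drop 3: T rot1 at col 0 lands with bottom-row=1; cleared 0 line(s) (total 0); column heights now [4 3 3 3 1 1], max=4
Drop 4: J rot0 at col 2 lands with bottom-row=3; cleared 0 line(s) (total 0); column heights now [4 3 5 4 4 1], max=5
Drop 5: T rot2 at col 3 lands with bottom-row=4; cleared 0 line(s) (total 0); column heights now [4 3 5 6 6 6], max=6

Answer: 4 3 5 6 6 6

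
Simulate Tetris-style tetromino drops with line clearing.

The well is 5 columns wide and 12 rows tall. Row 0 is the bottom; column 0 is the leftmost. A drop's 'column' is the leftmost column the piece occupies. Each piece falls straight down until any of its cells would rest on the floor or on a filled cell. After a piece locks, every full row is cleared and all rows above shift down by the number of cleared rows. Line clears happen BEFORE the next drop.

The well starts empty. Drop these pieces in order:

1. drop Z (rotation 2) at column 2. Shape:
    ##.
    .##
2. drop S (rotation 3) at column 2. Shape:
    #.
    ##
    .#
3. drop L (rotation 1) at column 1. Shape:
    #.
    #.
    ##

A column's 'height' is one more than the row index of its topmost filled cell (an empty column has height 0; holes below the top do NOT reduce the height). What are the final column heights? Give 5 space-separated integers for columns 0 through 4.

Drop 1: Z rot2 at col 2 lands with bottom-row=0; cleared 0 line(s) (total 0); column heights now [0 0 2 2 1], max=2
Drop 2: S rot3 at col 2 lands with bottom-row=2; cleared 0 line(s) (total 0); column heights now [0 0 5 4 1], max=5
Drop 3: L rot1 at col 1 lands with bottom-row=5; cleared 0 line(s) (total 0); column heights now [0 8 6 4 1], max=8

Answer: 0 8 6 4 1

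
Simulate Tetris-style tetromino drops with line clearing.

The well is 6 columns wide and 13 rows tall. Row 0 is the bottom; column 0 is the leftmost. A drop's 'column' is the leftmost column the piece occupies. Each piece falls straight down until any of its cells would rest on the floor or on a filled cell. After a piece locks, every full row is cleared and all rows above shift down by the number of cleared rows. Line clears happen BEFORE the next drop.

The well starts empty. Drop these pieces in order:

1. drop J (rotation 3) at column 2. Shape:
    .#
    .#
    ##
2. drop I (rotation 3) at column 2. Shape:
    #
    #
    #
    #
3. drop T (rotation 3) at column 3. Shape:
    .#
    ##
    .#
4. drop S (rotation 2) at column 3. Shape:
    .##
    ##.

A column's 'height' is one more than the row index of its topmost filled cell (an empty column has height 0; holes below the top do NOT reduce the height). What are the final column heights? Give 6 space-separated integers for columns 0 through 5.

Drop 1: J rot3 at col 2 lands with bottom-row=0; cleared 0 line(s) (total 0); column heights now [0 0 1 3 0 0], max=3
Drop 2: I rot3 at col 2 lands with bottom-row=1; cleared 0 line(s) (total 0); column heights now [0 0 5 3 0 0], max=5
Drop 3: T rot3 at col 3 lands with bottom-row=2; cleared 0 line(s) (total 0); column heights now [0 0 5 4 5 0], max=5
Drop 4: S rot2 at col 3 lands with bottom-row=5; cleared 0 line(s) (total 0); column heights now [0 0 5 6 7 7], max=7

Answer: 0 0 5 6 7 7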